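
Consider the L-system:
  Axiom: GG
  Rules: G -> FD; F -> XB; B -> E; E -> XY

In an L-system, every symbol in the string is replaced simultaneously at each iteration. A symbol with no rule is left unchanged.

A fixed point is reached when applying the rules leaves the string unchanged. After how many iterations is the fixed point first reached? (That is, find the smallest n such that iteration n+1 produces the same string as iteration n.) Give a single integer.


Answer: 4

Derivation:
Step 0: GG
Step 1: FDFD
Step 2: XBDXBD
Step 3: XEDXED
Step 4: XXYDXXYD
Step 5: XXYDXXYD  (unchanged — fixed point at step 4)


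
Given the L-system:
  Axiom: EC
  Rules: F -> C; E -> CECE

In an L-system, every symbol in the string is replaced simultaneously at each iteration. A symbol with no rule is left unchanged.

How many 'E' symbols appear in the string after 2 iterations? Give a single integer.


Answer: 4

Derivation:
Step 0: EC  (1 'E')
Step 1: CECEC  (2 'E')
Step 2: CCECECCECEC  (4 'E')


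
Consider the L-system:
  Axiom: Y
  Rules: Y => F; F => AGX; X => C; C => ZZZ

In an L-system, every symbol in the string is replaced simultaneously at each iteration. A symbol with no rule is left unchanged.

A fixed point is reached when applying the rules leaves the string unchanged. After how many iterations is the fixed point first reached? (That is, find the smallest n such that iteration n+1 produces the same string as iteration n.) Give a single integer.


Answer: 4

Derivation:
Step 0: Y
Step 1: F
Step 2: AGX
Step 3: AGC
Step 4: AGZZZ
Step 5: AGZZZ  (unchanged — fixed point at step 4)


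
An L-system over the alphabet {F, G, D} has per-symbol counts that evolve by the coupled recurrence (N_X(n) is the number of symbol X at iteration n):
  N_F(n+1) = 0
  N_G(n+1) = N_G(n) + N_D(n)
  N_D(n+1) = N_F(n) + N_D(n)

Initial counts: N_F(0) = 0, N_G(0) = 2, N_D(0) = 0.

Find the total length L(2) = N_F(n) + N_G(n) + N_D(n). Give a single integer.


Answer: 2

Derivation:
Step 0: N_F=0, N_G=2, N_D=0, L=2
Step 1: N_F=0, N_G=2, N_D=0, L=2
Step 2: N_F=0, N_G=2, N_D=0, L=2


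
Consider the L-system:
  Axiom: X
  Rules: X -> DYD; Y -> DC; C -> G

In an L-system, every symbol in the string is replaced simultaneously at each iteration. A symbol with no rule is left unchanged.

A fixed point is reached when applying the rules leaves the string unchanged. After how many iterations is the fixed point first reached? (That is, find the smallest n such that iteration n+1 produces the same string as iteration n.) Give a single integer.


Step 0: X
Step 1: DYD
Step 2: DDCD
Step 3: DDGD
Step 4: DDGD  (unchanged — fixed point at step 3)

Answer: 3


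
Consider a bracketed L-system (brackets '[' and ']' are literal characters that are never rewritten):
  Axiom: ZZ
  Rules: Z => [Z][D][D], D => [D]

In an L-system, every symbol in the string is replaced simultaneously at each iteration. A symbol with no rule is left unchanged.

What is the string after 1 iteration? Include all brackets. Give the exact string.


Step 0: ZZ
Step 1: [Z][D][D][Z][D][D]

Answer: [Z][D][D][Z][D][D]


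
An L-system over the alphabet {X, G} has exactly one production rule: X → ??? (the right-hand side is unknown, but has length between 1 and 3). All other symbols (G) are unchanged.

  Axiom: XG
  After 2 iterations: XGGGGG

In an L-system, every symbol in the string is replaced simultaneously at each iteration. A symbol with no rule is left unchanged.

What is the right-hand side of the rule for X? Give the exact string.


Answer: XGG

Derivation:
Trying X → XGG:
  Step 0: XG
  Step 1: XGGG
  Step 2: XGGGGG
Matches the given result.


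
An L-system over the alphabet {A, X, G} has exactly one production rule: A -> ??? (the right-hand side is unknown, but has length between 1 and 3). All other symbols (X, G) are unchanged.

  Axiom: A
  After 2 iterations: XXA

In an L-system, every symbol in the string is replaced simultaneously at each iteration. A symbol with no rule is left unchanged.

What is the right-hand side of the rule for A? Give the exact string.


Answer: XA

Derivation:
Trying A -> XA:
  Step 0: A
  Step 1: XA
  Step 2: XXA
Matches the given result.


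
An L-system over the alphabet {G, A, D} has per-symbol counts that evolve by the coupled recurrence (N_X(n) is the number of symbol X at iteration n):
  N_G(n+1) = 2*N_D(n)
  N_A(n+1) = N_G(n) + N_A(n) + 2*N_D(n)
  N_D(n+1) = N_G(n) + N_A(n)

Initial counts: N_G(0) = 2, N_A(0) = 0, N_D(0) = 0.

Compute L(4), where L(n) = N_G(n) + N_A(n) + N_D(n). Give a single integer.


Step 0: N_G=2, N_A=0, N_D=0, L=2
Step 1: N_G=0, N_A=2, N_D=2, L=4
Step 2: N_G=4, N_A=6, N_D=2, L=12
Step 3: N_G=4, N_A=14, N_D=10, L=28
Step 4: N_G=20, N_A=38, N_D=18, L=76

Answer: 76


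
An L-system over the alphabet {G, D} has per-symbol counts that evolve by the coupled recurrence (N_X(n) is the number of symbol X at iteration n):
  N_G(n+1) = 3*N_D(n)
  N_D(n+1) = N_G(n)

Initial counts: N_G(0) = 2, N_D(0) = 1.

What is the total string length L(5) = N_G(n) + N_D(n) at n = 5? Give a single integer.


Step 0: N_G=2, N_D=1, L=3
Step 1: N_G=3, N_D=2, L=5
Step 2: N_G=6, N_D=3, L=9
Step 3: N_G=9, N_D=6, L=15
Step 4: N_G=18, N_D=9, L=27
Step 5: N_G=27, N_D=18, L=45

Answer: 45


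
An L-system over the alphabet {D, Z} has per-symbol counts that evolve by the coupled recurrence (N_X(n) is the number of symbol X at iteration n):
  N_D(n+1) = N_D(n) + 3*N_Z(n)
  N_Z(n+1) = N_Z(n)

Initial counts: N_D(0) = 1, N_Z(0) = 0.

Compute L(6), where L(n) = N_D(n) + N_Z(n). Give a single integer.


Step 0: N_D=1, N_Z=0, L=1
Step 1: N_D=1, N_Z=0, L=1
Step 2: N_D=1, N_Z=0, L=1
Step 3: N_D=1, N_Z=0, L=1
Step 4: N_D=1, N_Z=0, L=1
Step 5: N_D=1, N_Z=0, L=1
Step 6: N_D=1, N_Z=0, L=1

Answer: 1


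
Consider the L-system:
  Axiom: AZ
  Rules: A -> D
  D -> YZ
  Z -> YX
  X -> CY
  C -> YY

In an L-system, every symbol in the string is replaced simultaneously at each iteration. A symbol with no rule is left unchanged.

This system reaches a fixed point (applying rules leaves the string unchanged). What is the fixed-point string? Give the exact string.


Answer: YYYYYYYYY

Derivation:
Step 0: AZ
Step 1: DYX
Step 2: YZYCY
Step 3: YYXYYYY
Step 4: YYCYYYYY
Step 5: YYYYYYYYY
Step 6: YYYYYYYYY  (unchanged — fixed point at step 5)


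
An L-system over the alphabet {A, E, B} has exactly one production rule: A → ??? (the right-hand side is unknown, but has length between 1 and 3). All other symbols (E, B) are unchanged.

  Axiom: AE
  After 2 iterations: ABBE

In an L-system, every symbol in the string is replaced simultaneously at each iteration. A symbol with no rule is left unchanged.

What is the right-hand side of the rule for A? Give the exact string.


Trying A → AB:
  Step 0: AE
  Step 1: ABE
  Step 2: ABBE
Matches the given result.

Answer: AB


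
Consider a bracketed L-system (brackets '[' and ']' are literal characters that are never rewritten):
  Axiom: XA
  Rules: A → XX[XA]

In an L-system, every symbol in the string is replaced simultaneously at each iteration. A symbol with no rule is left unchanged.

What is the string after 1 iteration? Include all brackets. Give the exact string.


Answer: XXX[XA]

Derivation:
Step 0: XA
Step 1: XXX[XA]


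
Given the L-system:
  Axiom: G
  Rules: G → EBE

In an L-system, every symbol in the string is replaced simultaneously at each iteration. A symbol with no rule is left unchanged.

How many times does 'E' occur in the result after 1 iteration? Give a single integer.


Answer: 2

Derivation:
Step 0: G  (0 'E')
Step 1: EBE  (2 'E')


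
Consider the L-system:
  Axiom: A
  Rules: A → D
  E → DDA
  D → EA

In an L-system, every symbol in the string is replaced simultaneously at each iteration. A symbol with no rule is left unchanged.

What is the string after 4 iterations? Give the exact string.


Step 0: A
Step 1: D
Step 2: EA
Step 3: DDAD
Step 4: EAEADEA

Answer: EAEADEA


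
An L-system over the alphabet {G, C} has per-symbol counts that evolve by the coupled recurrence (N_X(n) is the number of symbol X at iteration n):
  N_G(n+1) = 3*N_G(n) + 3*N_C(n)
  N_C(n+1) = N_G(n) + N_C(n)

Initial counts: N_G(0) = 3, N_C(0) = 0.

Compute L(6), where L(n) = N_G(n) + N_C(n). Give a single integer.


Step 0: N_G=3, N_C=0, L=3
Step 1: N_G=9, N_C=3, L=12
Step 2: N_G=36, N_C=12, L=48
Step 3: N_G=144, N_C=48, L=192
Step 4: N_G=576, N_C=192, L=768
Step 5: N_G=2304, N_C=768, L=3072
Step 6: N_G=9216, N_C=3072, L=12288

Answer: 12288


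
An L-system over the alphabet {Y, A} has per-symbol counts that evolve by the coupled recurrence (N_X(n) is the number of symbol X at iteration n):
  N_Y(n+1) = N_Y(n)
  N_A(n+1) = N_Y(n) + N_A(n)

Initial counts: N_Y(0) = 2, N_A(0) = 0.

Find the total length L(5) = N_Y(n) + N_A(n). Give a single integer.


Answer: 12

Derivation:
Step 0: N_Y=2, N_A=0, L=2
Step 1: N_Y=2, N_A=2, L=4
Step 2: N_Y=2, N_A=4, L=6
Step 3: N_Y=2, N_A=6, L=8
Step 4: N_Y=2, N_A=8, L=10
Step 5: N_Y=2, N_A=10, L=12


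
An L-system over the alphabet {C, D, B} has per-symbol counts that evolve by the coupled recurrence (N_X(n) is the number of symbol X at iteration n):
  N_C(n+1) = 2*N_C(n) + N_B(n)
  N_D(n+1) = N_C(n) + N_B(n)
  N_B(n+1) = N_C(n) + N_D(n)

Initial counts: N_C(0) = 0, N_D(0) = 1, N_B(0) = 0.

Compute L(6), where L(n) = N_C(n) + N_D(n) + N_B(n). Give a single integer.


Step 0: N_C=0, N_D=1, N_B=0, L=1
Step 1: N_C=0, N_D=0, N_B=1, L=1
Step 2: N_C=1, N_D=1, N_B=0, L=2
Step 3: N_C=2, N_D=1, N_B=2, L=5
Step 4: N_C=6, N_D=4, N_B=3, L=13
Step 5: N_C=15, N_D=9, N_B=10, L=34
Step 6: N_C=40, N_D=25, N_B=24, L=89

Answer: 89


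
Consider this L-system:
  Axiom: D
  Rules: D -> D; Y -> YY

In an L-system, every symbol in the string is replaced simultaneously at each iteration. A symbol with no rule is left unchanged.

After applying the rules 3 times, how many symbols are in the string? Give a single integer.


Answer: 1

Derivation:
Step 0: length = 1
Step 1: length = 1
Step 2: length = 1
Step 3: length = 1


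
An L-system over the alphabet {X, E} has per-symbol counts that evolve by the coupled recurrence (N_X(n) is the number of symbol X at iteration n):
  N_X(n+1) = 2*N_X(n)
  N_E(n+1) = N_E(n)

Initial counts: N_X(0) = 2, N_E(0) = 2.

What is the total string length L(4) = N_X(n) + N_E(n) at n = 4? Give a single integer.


Step 0: N_X=2, N_E=2, L=4
Step 1: N_X=4, N_E=2, L=6
Step 2: N_X=8, N_E=2, L=10
Step 3: N_X=16, N_E=2, L=18
Step 4: N_X=32, N_E=2, L=34

Answer: 34


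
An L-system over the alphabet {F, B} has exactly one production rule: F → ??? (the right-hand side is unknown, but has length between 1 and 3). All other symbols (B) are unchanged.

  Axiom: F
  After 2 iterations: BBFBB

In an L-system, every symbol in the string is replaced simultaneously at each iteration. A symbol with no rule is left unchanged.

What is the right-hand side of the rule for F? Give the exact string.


Trying F → BFB:
  Step 0: F
  Step 1: BFB
  Step 2: BBFBB
Matches the given result.

Answer: BFB


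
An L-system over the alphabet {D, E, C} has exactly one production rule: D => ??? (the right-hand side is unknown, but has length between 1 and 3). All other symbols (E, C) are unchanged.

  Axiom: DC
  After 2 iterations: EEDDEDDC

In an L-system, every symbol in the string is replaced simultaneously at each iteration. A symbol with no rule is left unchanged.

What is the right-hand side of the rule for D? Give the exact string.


Answer: EDD

Derivation:
Trying D => EDD:
  Step 0: DC
  Step 1: EDDC
  Step 2: EEDDEDDC
Matches the given result.


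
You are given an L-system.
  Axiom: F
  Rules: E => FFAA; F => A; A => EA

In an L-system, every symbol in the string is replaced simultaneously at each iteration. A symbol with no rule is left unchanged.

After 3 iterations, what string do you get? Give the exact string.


Step 0: F
Step 1: A
Step 2: EA
Step 3: FFAAEA

Answer: FFAAEA


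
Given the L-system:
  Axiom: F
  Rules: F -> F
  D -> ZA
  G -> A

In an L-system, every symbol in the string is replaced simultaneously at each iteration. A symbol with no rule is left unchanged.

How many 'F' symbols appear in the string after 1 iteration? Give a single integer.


Step 0: F  (1 'F')
Step 1: F  (1 'F')

Answer: 1


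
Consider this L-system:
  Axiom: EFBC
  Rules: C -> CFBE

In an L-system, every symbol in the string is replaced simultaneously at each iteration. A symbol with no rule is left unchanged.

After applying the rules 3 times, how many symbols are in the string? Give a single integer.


Answer: 13

Derivation:
Step 0: length = 4
Step 1: length = 7
Step 2: length = 10
Step 3: length = 13


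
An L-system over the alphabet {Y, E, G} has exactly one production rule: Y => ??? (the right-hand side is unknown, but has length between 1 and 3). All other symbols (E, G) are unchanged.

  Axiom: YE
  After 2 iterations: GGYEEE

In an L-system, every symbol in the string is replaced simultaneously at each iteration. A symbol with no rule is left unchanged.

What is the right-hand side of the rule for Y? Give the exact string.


Trying Y => GYE:
  Step 0: YE
  Step 1: GYEE
  Step 2: GGYEEE
Matches the given result.

Answer: GYE


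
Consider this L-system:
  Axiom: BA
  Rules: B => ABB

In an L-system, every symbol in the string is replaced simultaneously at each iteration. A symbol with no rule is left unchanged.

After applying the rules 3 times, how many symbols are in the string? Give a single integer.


Answer: 16

Derivation:
Step 0: length = 2
Step 1: length = 4
Step 2: length = 8
Step 3: length = 16


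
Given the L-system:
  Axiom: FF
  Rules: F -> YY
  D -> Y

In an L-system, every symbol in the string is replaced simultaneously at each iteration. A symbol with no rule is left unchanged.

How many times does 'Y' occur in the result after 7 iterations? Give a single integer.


Step 0: FF  (0 'Y')
Step 1: YYYY  (4 'Y')
Step 2: YYYY  (4 'Y')
Step 3: YYYY  (4 'Y')
Step 4: YYYY  (4 'Y')
Step 5: YYYY  (4 'Y')
Step 6: YYYY  (4 'Y')
Step 7: YYYY  (4 'Y')

Answer: 4


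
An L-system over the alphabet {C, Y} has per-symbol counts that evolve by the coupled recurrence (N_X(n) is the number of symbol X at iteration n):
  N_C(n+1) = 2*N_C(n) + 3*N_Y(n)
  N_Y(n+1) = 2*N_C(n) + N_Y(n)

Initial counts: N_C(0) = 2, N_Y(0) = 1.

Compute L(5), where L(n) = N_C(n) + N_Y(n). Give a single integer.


Answer: 3072

Derivation:
Step 0: N_C=2, N_Y=1, L=3
Step 1: N_C=7, N_Y=5, L=12
Step 2: N_C=29, N_Y=19, L=48
Step 3: N_C=115, N_Y=77, L=192
Step 4: N_C=461, N_Y=307, L=768
Step 5: N_C=1843, N_Y=1229, L=3072


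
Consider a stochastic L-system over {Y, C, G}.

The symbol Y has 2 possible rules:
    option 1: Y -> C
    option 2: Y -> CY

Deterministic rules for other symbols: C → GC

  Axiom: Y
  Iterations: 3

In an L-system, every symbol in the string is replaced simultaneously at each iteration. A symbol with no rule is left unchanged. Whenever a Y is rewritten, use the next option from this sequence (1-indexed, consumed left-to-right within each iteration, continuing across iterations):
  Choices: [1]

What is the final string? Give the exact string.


Answer: GGC

Derivation:
Step 0: Y
Step 1: C  (used choices [1])
Step 2: GC  (used choices [])
Step 3: GGC  (used choices [])


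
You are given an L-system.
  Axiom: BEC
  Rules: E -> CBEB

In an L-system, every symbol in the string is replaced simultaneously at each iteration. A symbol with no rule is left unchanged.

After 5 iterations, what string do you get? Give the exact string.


Answer: BCBCBCBCBCBEBBBBBC

Derivation:
Step 0: BEC
Step 1: BCBEBC
Step 2: BCBCBEBBC
Step 3: BCBCBCBEBBBC
Step 4: BCBCBCBCBEBBBBC
Step 5: BCBCBCBCBCBEBBBBBC


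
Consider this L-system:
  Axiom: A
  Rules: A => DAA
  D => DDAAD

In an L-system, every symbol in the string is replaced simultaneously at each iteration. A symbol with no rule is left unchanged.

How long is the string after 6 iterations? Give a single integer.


Answer: 2731

Derivation:
Step 0: length = 1
Step 1: length = 3
Step 2: length = 11
Step 3: length = 43
Step 4: length = 171
Step 5: length = 683
Step 6: length = 2731


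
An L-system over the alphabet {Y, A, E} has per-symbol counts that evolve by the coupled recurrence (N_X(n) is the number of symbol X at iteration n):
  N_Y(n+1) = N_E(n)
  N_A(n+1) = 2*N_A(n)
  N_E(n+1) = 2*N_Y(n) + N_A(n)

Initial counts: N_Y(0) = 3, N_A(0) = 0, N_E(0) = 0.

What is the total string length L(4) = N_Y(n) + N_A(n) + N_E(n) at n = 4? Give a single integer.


Step 0: N_Y=3, N_A=0, N_E=0, L=3
Step 1: N_Y=0, N_A=0, N_E=6, L=6
Step 2: N_Y=6, N_A=0, N_E=0, L=6
Step 3: N_Y=0, N_A=0, N_E=12, L=12
Step 4: N_Y=12, N_A=0, N_E=0, L=12

Answer: 12


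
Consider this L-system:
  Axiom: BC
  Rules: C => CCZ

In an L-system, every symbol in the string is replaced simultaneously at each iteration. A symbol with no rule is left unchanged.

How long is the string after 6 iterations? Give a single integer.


Answer: 128

Derivation:
Step 0: length = 2
Step 1: length = 4
Step 2: length = 8
Step 3: length = 16
Step 4: length = 32
Step 5: length = 64
Step 6: length = 128


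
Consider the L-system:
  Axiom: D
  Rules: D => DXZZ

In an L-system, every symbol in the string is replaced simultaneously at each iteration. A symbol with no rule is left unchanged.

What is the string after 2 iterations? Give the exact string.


Step 0: D
Step 1: DXZZ
Step 2: DXZZXZZ

Answer: DXZZXZZ


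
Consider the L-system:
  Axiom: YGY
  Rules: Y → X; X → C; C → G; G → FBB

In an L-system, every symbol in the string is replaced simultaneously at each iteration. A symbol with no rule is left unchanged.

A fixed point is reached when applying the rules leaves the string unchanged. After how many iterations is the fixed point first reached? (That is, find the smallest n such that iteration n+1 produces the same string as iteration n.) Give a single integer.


Answer: 4

Derivation:
Step 0: YGY
Step 1: XFBBX
Step 2: CFBBC
Step 3: GFBBG
Step 4: FBBFBBFBB
Step 5: FBBFBBFBB  (unchanged — fixed point at step 4)


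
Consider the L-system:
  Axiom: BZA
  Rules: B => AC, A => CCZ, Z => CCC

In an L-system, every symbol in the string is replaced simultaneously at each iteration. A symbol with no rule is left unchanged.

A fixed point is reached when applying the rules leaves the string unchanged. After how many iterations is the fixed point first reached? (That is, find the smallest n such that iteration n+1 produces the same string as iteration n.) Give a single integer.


Answer: 3

Derivation:
Step 0: BZA
Step 1: ACCCCCCZ
Step 2: CCZCCCCCCCCC
Step 3: CCCCCCCCCCCCCC
Step 4: CCCCCCCCCCCCCC  (unchanged — fixed point at step 3)


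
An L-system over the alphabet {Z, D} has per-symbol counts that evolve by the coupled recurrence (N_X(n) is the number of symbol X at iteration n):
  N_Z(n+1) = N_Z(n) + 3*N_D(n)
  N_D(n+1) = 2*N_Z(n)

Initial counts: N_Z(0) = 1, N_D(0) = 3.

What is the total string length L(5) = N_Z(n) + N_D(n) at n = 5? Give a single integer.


Answer: 972

Derivation:
Step 0: N_Z=1, N_D=3, L=4
Step 1: N_Z=10, N_D=2, L=12
Step 2: N_Z=16, N_D=20, L=36
Step 3: N_Z=76, N_D=32, L=108
Step 4: N_Z=172, N_D=152, L=324
Step 5: N_Z=628, N_D=344, L=972


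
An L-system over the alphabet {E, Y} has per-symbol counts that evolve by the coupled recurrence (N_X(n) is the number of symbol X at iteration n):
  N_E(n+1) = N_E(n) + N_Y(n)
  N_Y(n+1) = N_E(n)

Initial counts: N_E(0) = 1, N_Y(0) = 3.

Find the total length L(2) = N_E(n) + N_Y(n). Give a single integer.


Step 0: N_E=1, N_Y=3, L=4
Step 1: N_E=4, N_Y=1, L=5
Step 2: N_E=5, N_Y=4, L=9

Answer: 9


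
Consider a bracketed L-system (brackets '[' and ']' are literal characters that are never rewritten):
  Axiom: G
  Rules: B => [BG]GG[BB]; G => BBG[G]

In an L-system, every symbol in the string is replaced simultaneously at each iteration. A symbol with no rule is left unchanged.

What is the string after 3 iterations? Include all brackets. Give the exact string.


Step 0: G
Step 1: BBG[G]
Step 2: [BG]GG[BB][BG]GG[BB]BBG[G][BBG[G]]
Step 3: [[BG]GG[BB]BBG[G]]BBG[G]BBG[G][[BG]GG[BB][BG]GG[BB]][[BG]GG[BB]BBG[G]]BBG[G]BBG[G][[BG]GG[BB][BG]GG[BB]][BG]GG[BB][BG]GG[BB]BBG[G][BBG[G]][[BG]GG[BB][BG]GG[BB]BBG[G][BBG[G]]]

Answer: [[BG]GG[BB]BBG[G]]BBG[G]BBG[G][[BG]GG[BB][BG]GG[BB]][[BG]GG[BB]BBG[G]]BBG[G]BBG[G][[BG]GG[BB][BG]GG[BB]][BG]GG[BB][BG]GG[BB]BBG[G][BBG[G]][[BG]GG[BB][BG]GG[BB]BBG[G][BBG[G]]]


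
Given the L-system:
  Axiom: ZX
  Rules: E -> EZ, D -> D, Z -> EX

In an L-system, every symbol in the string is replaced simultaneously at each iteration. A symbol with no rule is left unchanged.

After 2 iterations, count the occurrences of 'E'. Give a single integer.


Answer: 1

Derivation:
Step 0: ZX  (0 'E')
Step 1: EXX  (1 'E')
Step 2: EZXX  (1 'E')


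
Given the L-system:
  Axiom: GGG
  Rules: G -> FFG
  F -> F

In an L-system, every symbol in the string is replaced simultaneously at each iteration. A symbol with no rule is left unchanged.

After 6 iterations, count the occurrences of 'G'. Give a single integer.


Answer: 3

Derivation:
Step 0: GGG  (3 'G')
Step 1: FFGFFGFFG  (3 'G')
Step 2: FFFFGFFFFGFFFFG  (3 'G')
Step 3: FFFFFFGFFFFFFGFFFFFFG  (3 'G')
Step 4: FFFFFFFFGFFFFFFFFGFFFFFFFFG  (3 'G')
Step 5: FFFFFFFFFFGFFFFFFFFFFGFFFFFFFFFFG  (3 'G')
Step 6: FFFFFFFFFFFFGFFFFFFFFFFFFGFFFFFFFFFFFFG  (3 'G')


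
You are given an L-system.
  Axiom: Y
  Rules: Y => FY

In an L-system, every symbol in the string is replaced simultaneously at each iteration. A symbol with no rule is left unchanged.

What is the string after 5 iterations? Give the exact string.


Answer: FFFFFY

Derivation:
Step 0: Y
Step 1: FY
Step 2: FFY
Step 3: FFFY
Step 4: FFFFY
Step 5: FFFFFY


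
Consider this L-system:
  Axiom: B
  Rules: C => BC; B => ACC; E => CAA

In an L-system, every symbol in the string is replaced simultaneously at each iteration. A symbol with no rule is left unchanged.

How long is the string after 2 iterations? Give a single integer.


Step 0: length = 1
Step 1: length = 3
Step 2: length = 5

Answer: 5


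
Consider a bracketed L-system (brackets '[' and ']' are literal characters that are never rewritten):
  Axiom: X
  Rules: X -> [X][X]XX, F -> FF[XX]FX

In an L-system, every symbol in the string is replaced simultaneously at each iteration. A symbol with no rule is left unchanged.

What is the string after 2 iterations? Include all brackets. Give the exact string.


Answer: [[X][X]XX][[X][X]XX][X][X]XX[X][X]XX

Derivation:
Step 0: X
Step 1: [X][X]XX
Step 2: [[X][X]XX][[X][X]XX][X][X]XX[X][X]XX


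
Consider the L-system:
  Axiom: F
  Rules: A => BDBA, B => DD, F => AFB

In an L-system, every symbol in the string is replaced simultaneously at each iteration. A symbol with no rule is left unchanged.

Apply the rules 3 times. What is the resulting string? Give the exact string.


Step 0: F
Step 1: AFB
Step 2: BDBAAFBDD
Step 3: DDDDDBDBABDBAAFBDDDD

Answer: DDDDDBDBABDBAAFBDDDD


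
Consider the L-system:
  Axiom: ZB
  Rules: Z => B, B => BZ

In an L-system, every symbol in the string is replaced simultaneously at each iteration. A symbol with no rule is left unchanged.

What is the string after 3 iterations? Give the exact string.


Answer: BZBBZBBZ

Derivation:
Step 0: ZB
Step 1: BBZ
Step 2: BZBZB
Step 3: BZBBZBBZ


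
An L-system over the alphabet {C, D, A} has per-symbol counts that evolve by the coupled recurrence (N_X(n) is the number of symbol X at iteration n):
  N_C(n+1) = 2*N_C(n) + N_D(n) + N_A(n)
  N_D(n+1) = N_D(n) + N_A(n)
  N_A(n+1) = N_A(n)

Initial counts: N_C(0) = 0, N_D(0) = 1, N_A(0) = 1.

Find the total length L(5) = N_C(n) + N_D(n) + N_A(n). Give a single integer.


Answer: 95

Derivation:
Step 0: N_C=0, N_D=1, N_A=1, L=2
Step 1: N_C=2, N_D=2, N_A=1, L=5
Step 2: N_C=7, N_D=3, N_A=1, L=11
Step 3: N_C=18, N_D=4, N_A=1, L=23
Step 4: N_C=41, N_D=5, N_A=1, L=47
Step 5: N_C=88, N_D=6, N_A=1, L=95


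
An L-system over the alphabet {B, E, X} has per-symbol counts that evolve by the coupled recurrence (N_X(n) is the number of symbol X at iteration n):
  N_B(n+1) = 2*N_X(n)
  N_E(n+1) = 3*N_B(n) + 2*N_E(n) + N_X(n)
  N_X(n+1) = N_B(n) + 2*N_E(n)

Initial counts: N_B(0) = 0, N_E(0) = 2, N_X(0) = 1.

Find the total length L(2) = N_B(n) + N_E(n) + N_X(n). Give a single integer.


Answer: 40

Derivation:
Step 0: N_B=0, N_E=2, N_X=1, L=3
Step 1: N_B=2, N_E=5, N_X=4, L=11
Step 2: N_B=8, N_E=20, N_X=12, L=40


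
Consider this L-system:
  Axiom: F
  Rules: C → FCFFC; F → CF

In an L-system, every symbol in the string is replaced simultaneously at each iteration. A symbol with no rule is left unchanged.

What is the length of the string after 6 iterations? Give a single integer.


Step 0: length = 1
Step 1: length = 2
Step 2: length = 7
Step 3: length = 23
Step 4: length = 76
Step 5: length = 251
Step 6: length = 829

Answer: 829


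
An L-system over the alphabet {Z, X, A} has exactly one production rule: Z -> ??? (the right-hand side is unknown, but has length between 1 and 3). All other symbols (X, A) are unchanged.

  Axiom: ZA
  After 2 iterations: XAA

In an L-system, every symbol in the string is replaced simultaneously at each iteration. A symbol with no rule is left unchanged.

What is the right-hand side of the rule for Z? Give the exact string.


Answer: XA

Derivation:
Trying Z -> XA:
  Step 0: ZA
  Step 1: XAA
  Step 2: XAA
Matches the given result.


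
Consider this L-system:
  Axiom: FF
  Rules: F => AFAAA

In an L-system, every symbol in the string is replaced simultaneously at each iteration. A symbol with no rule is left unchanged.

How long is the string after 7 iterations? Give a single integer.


Answer: 58

Derivation:
Step 0: length = 2
Step 1: length = 10
Step 2: length = 18
Step 3: length = 26
Step 4: length = 34
Step 5: length = 42
Step 6: length = 50
Step 7: length = 58


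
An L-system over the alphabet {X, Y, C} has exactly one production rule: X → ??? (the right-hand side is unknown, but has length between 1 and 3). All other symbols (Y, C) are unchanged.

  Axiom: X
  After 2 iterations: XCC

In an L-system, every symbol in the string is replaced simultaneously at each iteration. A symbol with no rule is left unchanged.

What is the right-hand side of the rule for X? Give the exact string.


Trying X → XC:
  Step 0: X
  Step 1: XC
  Step 2: XCC
Matches the given result.

Answer: XC


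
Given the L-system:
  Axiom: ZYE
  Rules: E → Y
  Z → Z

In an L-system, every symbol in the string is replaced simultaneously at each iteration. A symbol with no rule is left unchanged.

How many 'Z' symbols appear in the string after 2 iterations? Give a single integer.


Answer: 1

Derivation:
Step 0: ZYE  (1 'Z')
Step 1: ZYY  (1 'Z')
Step 2: ZYY  (1 'Z')


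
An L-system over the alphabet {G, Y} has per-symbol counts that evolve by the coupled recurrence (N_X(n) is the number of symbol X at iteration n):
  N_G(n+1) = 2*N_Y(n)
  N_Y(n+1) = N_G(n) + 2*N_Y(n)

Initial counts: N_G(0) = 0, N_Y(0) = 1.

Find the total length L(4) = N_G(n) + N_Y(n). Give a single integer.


Answer: 76

Derivation:
Step 0: N_G=0, N_Y=1, L=1
Step 1: N_G=2, N_Y=2, L=4
Step 2: N_G=4, N_Y=6, L=10
Step 3: N_G=12, N_Y=16, L=28
Step 4: N_G=32, N_Y=44, L=76


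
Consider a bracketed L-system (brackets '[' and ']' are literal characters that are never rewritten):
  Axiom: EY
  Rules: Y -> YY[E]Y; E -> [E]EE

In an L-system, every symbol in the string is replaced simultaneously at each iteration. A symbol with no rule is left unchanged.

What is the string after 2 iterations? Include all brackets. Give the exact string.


Answer: [[E]EE][E]EE[E]EEYY[E]YYY[E]Y[[E]EE]YY[E]Y

Derivation:
Step 0: EY
Step 1: [E]EEYY[E]Y
Step 2: [[E]EE][E]EE[E]EEYY[E]YYY[E]Y[[E]EE]YY[E]Y


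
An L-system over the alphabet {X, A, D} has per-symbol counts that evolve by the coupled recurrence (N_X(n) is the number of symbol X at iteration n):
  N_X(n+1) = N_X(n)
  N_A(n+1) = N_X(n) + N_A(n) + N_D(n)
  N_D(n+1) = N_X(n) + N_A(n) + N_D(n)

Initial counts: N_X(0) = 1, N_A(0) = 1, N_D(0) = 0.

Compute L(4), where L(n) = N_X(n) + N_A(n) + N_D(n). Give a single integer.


Step 0: N_X=1, N_A=1, N_D=0, L=2
Step 1: N_X=1, N_A=2, N_D=2, L=5
Step 2: N_X=1, N_A=5, N_D=5, L=11
Step 3: N_X=1, N_A=11, N_D=11, L=23
Step 4: N_X=1, N_A=23, N_D=23, L=47

Answer: 47


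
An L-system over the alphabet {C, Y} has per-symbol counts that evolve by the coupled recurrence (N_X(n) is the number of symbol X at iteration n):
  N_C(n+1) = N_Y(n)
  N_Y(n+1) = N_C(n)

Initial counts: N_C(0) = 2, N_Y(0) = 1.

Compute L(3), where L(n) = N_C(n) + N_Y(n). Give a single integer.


Step 0: N_C=2, N_Y=1, L=3
Step 1: N_C=1, N_Y=2, L=3
Step 2: N_C=2, N_Y=1, L=3
Step 3: N_C=1, N_Y=2, L=3

Answer: 3


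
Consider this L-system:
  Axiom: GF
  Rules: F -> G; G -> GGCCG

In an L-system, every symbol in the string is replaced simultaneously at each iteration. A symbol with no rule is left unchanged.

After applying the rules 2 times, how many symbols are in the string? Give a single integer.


Answer: 22

Derivation:
Step 0: length = 2
Step 1: length = 6
Step 2: length = 22


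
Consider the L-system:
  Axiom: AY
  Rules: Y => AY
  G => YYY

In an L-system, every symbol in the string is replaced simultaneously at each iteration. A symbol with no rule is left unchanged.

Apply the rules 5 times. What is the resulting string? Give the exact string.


Answer: AAAAAAY

Derivation:
Step 0: AY
Step 1: AAY
Step 2: AAAY
Step 3: AAAAY
Step 4: AAAAAY
Step 5: AAAAAAY


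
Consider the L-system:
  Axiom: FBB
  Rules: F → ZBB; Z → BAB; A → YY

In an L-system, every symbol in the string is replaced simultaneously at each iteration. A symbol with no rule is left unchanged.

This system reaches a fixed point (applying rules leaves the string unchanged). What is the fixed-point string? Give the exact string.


Answer: BYYBBBBB

Derivation:
Step 0: FBB
Step 1: ZBBBB
Step 2: BABBBBB
Step 3: BYYBBBBB
Step 4: BYYBBBBB  (unchanged — fixed point at step 3)


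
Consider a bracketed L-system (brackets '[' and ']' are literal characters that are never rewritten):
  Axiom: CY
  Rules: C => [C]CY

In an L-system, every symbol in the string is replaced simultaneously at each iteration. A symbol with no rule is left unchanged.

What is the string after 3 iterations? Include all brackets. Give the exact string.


Step 0: CY
Step 1: [C]CYY
Step 2: [[C]CY][C]CYYY
Step 3: [[[C]CY][C]CYY][[C]CY][C]CYYYY

Answer: [[[C]CY][C]CYY][[C]CY][C]CYYYY


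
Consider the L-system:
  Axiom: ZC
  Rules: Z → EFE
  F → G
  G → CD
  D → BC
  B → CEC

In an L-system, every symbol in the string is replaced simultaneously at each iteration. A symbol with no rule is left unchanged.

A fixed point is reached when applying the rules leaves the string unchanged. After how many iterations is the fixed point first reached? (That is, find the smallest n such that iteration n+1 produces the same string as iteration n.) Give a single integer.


Answer: 5

Derivation:
Step 0: ZC
Step 1: EFEC
Step 2: EGEC
Step 3: ECDEC
Step 4: ECBCEC
Step 5: ECCECCEC
Step 6: ECCECCEC  (unchanged — fixed point at step 5)


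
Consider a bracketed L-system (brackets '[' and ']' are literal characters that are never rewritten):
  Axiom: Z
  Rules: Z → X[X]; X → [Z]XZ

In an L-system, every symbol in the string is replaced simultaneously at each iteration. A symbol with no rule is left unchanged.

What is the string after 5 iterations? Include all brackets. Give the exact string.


Step 0: Z
Step 1: X[X]
Step 2: [Z]XZ[[Z]XZ]
Step 3: [X[X]][Z]XZX[X][[X[X]][Z]XZX[X]]
Step 4: [[Z]XZ[[Z]XZ]][X[X]][Z]XZX[X][Z]XZ[[Z]XZ][[[Z]XZ[[Z]XZ]][X[X]][Z]XZX[X][Z]XZ[[Z]XZ]]
Step 5: [[X[X]][Z]XZX[X][[X[X]][Z]XZX[X]]][[Z]XZ[[Z]XZ]][X[X]][Z]XZX[X][Z]XZ[[Z]XZ][X[X]][Z]XZX[X][[X[X]][Z]XZX[X]][[[X[X]][Z]XZX[X][[X[X]][Z]XZX[X]]][[Z]XZ[[Z]XZ]][X[X]][Z]XZX[X][Z]XZ[[Z]XZ][X[X]][Z]XZX[X][[X[X]][Z]XZX[X]]]

Answer: [[X[X]][Z]XZX[X][[X[X]][Z]XZX[X]]][[Z]XZ[[Z]XZ]][X[X]][Z]XZX[X][Z]XZ[[Z]XZ][X[X]][Z]XZX[X][[X[X]][Z]XZX[X]][[[X[X]][Z]XZX[X][[X[X]][Z]XZX[X]]][[Z]XZ[[Z]XZ]][X[X]][Z]XZX[X][Z]XZ[[Z]XZ][X[X]][Z]XZX[X][[X[X]][Z]XZX[X]]]


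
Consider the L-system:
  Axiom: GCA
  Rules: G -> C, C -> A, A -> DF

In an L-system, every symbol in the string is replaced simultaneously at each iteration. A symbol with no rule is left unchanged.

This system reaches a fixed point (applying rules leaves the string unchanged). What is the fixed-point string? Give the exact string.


Answer: DFDFDF

Derivation:
Step 0: GCA
Step 1: CADF
Step 2: ADFDF
Step 3: DFDFDF
Step 4: DFDFDF  (unchanged — fixed point at step 3)


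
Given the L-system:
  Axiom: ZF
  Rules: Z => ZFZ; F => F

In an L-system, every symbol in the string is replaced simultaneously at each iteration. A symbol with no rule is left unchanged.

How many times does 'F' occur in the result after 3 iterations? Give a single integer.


Step 0: ZF  (1 'F')
Step 1: ZFZF  (2 'F')
Step 2: ZFZFZFZF  (4 'F')
Step 3: ZFZFZFZFZFZFZFZF  (8 'F')

Answer: 8


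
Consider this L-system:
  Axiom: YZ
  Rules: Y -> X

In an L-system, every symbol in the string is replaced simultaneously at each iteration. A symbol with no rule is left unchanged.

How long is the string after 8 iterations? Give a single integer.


Answer: 2

Derivation:
Step 0: length = 2
Step 1: length = 2
Step 2: length = 2
Step 3: length = 2
Step 4: length = 2
Step 5: length = 2
Step 6: length = 2
Step 7: length = 2
Step 8: length = 2


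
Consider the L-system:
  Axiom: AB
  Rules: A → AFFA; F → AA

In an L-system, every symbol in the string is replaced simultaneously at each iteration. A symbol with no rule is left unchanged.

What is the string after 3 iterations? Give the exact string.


Answer: AFFAAAAAAFFAAFFAAFFAAFFAAFFAAFFAAAAAAFFAB

Derivation:
Step 0: AB
Step 1: AFFAB
Step 2: AFFAAAAAAFFAB
Step 3: AFFAAAAAAFFAAFFAAFFAAFFAAFFAAFFAAAAAAFFAB


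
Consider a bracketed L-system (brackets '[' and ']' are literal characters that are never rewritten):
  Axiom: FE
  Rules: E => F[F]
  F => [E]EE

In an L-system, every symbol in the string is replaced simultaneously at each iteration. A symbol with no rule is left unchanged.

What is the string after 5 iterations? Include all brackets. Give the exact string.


Step 0: FE
Step 1: [E]EEF[F]
Step 2: [F[F]]F[F]F[F][E]EE[[E]EE]
Step 3: [[E]EE[[E]EE]][E]EE[[E]EE][E]EE[[E]EE][F[F]]F[F]F[F][[F[F]]F[F]F[F]]
Step 4: [[F[F]]F[F]F[F][[F[F]]F[F]F[F]]][F[F]]F[F]F[F][[F[F]]F[F]F[F]][F[F]]F[F]F[F][[F[F]]F[F]F[F]][[E]EE[[E]EE]][E]EE[[E]EE][E]EE[[E]EE][[[E]EE[[E]EE]][E]EE[[E]EE][E]EE[[E]EE]]
Step 5: [[[E]EE[[E]EE]][E]EE[[E]EE][E]EE[[E]EE][[[E]EE[[E]EE]][E]EE[[E]EE][E]EE[[E]EE]]][[E]EE[[E]EE]][E]EE[[E]EE][E]EE[[E]EE][[[E]EE[[E]EE]][E]EE[[E]EE][E]EE[[E]EE]][[E]EE[[E]EE]][E]EE[[E]EE][E]EE[[E]EE][[[E]EE[[E]EE]][E]EE[[E]EE][E]EE[[E]EE]][[F[F]]F[F]F[F][[F[F]]F[F]F[F]]][F[F]]F[F]F[F][[F[F]]F[F]F[F]][F[F]]F[F]F[F][[F[F]]F[F]F[F]][[[F[F]]F[F]F[F][[F[F]]F[F]F[F]]][F[F]]F[F]F[F][[F[F]]F[F]F[F]][F[F]]F[F]F[F][[F[F]]F[F]F[F]]]

Answer: [[[E]EE[[E]EE]][E]EE[[E]EE][E]EE[[E]EE][[[E]EE[[E]EE]][E]EE[[E]EE][E]EE[[E]EE]]][[E]EE[[E]EE]][E]EE[[E]EE][E]EE[[E]EE][[[E]EE[[E]EE]][E]EE[[E]EE][E]EE[[E]EE]][[E]EE[[E]EE]][E]EE[[E]EE][E]EE[[E]EE][[[E]EE[[E]EE]][E]EE[[E]EE][E]EE[[E]EE]][[F[F]]F[F]F[F][[F[F]]F[F]F[F]]][F[F]]F[F]F[F][[F[F]]F[F]F[F]][F[F]]F[F]F[F][[F[F]]F[F]F[F]][[[F[F]]F[F]F[F][[F[F]]F[F]F[F]]][F[F]]F[F]F[F][[F[F]]F[F]F[F]][F[F]]F[F]F[F][[F[F]]F[F]F[F]]]


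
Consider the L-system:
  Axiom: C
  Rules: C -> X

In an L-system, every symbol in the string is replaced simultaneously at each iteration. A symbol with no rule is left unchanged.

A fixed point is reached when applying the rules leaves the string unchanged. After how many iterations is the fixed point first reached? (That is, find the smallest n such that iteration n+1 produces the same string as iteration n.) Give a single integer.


Step 0: C
Step 1: X
Step 2: X  (unchanged — fixed point at step 1)

Answer: 1


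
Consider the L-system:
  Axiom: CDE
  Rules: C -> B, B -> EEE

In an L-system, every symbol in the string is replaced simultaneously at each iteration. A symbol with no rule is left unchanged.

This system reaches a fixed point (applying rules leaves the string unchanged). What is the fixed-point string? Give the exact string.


Step 0: CDE
Step 1: BDE
Step 2: EEEDE
Step 3: EEEDE  (unchanged — fixed point at step 2)

Answer: EEEDE


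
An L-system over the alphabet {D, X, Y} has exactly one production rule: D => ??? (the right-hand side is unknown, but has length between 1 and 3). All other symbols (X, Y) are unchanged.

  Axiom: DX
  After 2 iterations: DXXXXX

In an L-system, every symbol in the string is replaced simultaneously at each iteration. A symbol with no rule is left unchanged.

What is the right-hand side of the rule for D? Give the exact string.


Trying D => DXX:
  Step 0: DX
  Step 1: DXXX
  Step 2: DXXXXX
Matches the given result.

Answer: DXX


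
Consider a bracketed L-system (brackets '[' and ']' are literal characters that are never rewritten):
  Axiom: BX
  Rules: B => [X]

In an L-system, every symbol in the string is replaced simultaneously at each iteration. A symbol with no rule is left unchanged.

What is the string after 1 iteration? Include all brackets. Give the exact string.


Answer: [X]X

Derivation:
Step 0: BX
Step 1: [X]X


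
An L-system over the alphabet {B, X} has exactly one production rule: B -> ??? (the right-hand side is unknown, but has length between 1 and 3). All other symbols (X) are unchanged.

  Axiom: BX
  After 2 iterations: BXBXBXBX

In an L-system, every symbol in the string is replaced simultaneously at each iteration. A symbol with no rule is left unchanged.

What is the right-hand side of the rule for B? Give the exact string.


Answer: BXB

Derivation:
Trying B -> BXB:
  Step 0: BX
  Step 1: BXBX
  Step 2: BXBXBXBX
Matches the given result.


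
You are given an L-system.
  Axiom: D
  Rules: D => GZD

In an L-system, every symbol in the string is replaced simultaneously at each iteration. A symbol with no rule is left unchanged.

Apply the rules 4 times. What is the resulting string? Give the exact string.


Answer: GZGZGZGZD

Derivation:
Step 0: D
Step 1: GZD
Step 2: GZGZD
Step 3: GZGZGZD
Step 4: GZGZGZGZD


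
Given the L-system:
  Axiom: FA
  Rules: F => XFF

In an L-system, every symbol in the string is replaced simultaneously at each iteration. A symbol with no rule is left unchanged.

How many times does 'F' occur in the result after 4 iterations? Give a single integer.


Answer: 16

Derivation:
Step 0: FA  (1 'F')
Step 1: XFFA  (2 'F')
Step 2: XXFFXFFA  (4 'F')
Step 3: XXXFFXFFXXFFXFFA  (8 'F')
Step 4: XXXXFFXFFXXFFXFFXXXFFXFFXXFFXFFA  (16 'F')


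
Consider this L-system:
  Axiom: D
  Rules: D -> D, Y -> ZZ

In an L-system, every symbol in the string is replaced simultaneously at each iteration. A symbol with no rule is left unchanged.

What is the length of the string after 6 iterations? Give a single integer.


Step 0: length = 1
Step 1: length = 1
Step 2: length = 1
Step 3: length = 1
Step 4: length = 1
Step 5: length = 1
Step 6: length = 1

Answer: 1


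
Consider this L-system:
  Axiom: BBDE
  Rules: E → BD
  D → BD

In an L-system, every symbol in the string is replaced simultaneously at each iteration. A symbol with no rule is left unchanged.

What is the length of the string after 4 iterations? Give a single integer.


Step 0: length = 4
Step 1: length = 6
Step 2: length = 8
Step 3: length = 10
Step 4: length = 12

Answer: 12


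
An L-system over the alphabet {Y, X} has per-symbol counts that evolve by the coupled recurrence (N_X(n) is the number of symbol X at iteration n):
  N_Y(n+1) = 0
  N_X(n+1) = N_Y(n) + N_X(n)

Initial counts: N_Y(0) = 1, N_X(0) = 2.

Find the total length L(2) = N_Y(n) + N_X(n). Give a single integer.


Answer: 3

Derivation:
Step 0: N_Y=1, N_X=2, L=3
Step 1: N_Y=0, N_X=3, L=3
Step 2: N_Y=0, N_X=3, L=3
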